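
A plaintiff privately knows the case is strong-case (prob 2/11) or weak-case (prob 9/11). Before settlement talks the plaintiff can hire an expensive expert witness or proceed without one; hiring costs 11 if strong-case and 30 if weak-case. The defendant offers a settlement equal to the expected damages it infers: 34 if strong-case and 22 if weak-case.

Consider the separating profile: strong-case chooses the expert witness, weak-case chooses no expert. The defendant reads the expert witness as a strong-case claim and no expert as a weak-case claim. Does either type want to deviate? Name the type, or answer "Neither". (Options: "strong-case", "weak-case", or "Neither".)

The expert witness pays 34; no expert pays 22.
strong-case: assigned the expert witness, nets 34 − 11 = 23; deviating to no expert nets 22.
weak-case: assigned no expert, nets 22; deviating to the expert witness nets 34 − 30 = 4.
Both types strictly prefer their assigned action; no profitable deviation.

Neither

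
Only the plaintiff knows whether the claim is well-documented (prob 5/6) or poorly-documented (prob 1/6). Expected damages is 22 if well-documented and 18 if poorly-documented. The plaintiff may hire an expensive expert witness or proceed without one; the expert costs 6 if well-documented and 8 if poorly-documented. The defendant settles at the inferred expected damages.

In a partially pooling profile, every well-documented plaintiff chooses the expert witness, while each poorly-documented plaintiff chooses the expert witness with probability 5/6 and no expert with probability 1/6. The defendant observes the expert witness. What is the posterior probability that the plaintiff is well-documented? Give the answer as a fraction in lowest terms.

P(the expert witness) = (5/6)·1 + (1/6)·(5/6) = 35/36.
By Bayes' rule, P(well-documented | the expert witness) = (5/6) / (35/36) = 6/7.

6/7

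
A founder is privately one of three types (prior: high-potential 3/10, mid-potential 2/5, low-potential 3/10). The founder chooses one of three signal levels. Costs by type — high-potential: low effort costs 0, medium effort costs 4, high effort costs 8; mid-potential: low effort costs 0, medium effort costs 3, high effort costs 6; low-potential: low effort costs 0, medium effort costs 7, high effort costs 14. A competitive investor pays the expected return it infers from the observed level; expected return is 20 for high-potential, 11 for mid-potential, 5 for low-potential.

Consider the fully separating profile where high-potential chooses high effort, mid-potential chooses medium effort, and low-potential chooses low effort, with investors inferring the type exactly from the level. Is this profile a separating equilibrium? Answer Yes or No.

Separating valuations: high effort → 20, medium effort → 11, low effort → 5.
high-potential (assigned high effort): low effort: 5 − 0 = 5; medium effort: 11 − 4 = 7; high effort: 20 − 8 = 12. high-potential stays.
mid-potential (assigned medium effort): low effort: 5 − 0 = 5; medium effort: 11 − 3 = 8; high effort: 20 − 6 = 14. mid-potential prefers high effort.
low-potential (assigned low effort): low effort: 5 − 0 = 5; medium effort: 11 − 7 = 4; high effort: 20 − 14 = 6. low-potential prefers high effort.
At least one type deviates; the separating profile fails.

No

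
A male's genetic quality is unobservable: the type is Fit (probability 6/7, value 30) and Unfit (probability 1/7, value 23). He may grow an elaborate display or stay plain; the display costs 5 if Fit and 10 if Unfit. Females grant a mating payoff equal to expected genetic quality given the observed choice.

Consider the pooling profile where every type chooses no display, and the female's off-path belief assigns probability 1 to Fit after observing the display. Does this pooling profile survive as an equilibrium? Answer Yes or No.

On path, the female holds the prior and pays 6/7·30 + 1/7·23 = 29. Off path (the display), believing Fit, it pays 30.
Fit: no display nets 29; the display nets 30 − 5 = 25. Fit stays.
Unfit: no display nets 29; the display nets 30 − 10 = 20. Unfit stays.
No type deviates, so pooling is sustained.

Yes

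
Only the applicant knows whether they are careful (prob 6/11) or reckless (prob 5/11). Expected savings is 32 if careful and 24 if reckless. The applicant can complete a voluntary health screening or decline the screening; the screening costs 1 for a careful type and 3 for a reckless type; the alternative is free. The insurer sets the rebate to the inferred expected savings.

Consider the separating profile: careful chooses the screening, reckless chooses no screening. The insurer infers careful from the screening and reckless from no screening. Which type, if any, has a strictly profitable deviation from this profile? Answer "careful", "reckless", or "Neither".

reckless

The screening pays 32; no screening pays 24.
careful: assigned the screening, nets 32 − 1 = 31; deviating to no screening nets 24.
reckless: assigned no screening, nets 24; deviating to the screening nets 32 − 3 = 29.
The reckless type gains 5 by deviating.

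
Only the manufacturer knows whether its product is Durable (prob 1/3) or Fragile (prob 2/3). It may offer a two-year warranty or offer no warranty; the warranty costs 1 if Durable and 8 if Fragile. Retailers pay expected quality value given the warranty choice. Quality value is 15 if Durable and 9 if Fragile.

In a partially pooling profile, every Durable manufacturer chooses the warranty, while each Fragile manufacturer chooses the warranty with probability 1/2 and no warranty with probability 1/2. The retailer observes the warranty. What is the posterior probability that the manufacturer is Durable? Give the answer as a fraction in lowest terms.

P(the warranty) = (1/3)·1 + (2/3)·(1/2) = 2/3.
By Bayes' rule, P(Durable | the warranty) = (1/3) / (2/3) = 1/2.

1/2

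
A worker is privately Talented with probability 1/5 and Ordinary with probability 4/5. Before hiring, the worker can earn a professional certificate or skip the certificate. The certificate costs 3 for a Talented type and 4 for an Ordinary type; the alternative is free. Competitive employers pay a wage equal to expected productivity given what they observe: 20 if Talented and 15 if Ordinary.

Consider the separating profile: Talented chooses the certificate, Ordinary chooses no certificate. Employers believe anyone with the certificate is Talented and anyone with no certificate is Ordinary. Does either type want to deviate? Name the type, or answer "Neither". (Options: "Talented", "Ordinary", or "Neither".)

The certificate pays 20; no certificate pays 15.
Talented: assigned the certificate, nets 20 − 3 = 17; deviating to no certificate nets 15.
Ordinary: assigned no certificate, nets 15; deviating to the certificate nets 20 − 4 = 16.
The Ordinary type gains 1 by deviating.

Ordinary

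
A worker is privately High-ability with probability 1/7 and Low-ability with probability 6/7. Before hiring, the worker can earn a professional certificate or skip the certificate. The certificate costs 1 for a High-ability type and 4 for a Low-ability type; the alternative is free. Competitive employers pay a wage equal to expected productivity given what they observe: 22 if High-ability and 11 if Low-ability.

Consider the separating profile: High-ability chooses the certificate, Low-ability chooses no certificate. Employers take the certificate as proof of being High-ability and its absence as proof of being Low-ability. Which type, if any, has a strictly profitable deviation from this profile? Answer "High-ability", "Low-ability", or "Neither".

The certificate pays 22; no certificate pays 11.
High-ability: assigned the certificate, nets 22 − 1 = 21; deviating to no certificate nets 11.
Low-ability: assigned no certificate, nets 11; deviating to the certificate nets 22 − 4 = 18.
The Low-ability type gains 7 by deviating.

Low-ability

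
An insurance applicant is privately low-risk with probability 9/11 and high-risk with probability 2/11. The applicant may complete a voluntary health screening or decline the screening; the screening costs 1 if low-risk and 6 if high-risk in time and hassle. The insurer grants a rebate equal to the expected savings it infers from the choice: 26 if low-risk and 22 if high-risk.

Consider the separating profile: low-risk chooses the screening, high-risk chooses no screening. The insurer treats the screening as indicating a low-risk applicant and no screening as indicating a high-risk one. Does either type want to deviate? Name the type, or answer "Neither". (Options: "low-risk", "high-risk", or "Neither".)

The screening pays 26; no screening pays 22.
low-risk: assigned the screening, nets 26 − 1 = 25; deviating to no screening nets 22.
high-risk: assigned no screening, nets 22; deviating to the screening nets 26 − 6 = 20.
Both types strictly prefer their assigned action; no profitable deviation.

Neither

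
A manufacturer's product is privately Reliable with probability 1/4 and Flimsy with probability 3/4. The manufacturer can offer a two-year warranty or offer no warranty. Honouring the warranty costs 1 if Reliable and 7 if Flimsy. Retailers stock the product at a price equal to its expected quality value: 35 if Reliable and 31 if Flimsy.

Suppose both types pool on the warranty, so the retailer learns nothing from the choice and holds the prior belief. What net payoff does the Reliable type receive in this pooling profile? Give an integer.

31

Pooled price = 1/4·35 + 3/4·31 = 32.
Reliable pays cost 1 for the warranty, so net payoff = 32 − 1 = 31.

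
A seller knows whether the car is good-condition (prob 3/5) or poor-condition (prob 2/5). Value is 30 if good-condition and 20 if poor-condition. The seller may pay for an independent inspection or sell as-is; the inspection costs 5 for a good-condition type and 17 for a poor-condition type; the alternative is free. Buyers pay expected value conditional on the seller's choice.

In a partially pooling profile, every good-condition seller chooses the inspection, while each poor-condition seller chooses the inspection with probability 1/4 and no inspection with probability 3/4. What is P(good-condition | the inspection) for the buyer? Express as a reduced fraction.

P(the inspection) = (3/5)·1 + (2/5)·(1/4) = 7/10.
By Bayes' rule, P(good-condition | the inspection) = (3/5) / (7/10) = 6/7.

6/7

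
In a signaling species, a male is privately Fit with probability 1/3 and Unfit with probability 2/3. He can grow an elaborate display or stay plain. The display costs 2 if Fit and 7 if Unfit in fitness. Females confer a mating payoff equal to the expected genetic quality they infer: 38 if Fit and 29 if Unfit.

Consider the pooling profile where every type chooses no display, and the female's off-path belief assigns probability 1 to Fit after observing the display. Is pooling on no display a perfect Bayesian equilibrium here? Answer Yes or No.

On path, the female holds the prior and pays 1/3·38 + 2/3·29 = 32. Off path (the display), believing Fit, it pays 38.
Fit: no display nets 32; the display nets 38 − 2 = 36. Fit would deviate.
Unfit: no display nets 32; the display nets 38 − 7 = 31. Unfit stays.
A type deviates, so pooling fails.

No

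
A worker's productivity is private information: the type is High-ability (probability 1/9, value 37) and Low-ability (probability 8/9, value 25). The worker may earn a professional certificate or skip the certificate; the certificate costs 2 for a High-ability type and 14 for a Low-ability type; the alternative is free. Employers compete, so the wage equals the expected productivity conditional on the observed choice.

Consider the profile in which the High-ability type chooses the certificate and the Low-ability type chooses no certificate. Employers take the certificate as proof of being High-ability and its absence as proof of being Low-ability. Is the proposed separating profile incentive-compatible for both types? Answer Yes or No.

Yes

Under these beliefs, the certificate earns wage 37 and no certificate earns wage 25.
High-ability: the certificate nets 37 − 2 = 35; no certificate nets 25. High-ability prefers the certificate.
Low-ability: the certificate nets 37 − 14 = 23; no certificate nets 25. Low-ability prefers no certificate.
Neither type deviates, so the separating profile is an equilibrium.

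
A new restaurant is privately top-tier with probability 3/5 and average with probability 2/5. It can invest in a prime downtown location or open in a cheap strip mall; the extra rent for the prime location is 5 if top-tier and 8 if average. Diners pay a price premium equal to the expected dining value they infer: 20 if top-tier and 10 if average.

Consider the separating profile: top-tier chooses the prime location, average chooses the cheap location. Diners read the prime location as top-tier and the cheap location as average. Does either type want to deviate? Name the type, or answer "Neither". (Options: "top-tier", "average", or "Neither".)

The prime location pays 20; the cheap location pays 10.
top-tier: assigned the prime location, nets 20 − 5 = 15; deviating to the cheap location nets 10.
average: assigned the cheap location, nets 10; deviating to the prime location nets 20 − 8 = 12.
The average type gains 2 by deviating.

average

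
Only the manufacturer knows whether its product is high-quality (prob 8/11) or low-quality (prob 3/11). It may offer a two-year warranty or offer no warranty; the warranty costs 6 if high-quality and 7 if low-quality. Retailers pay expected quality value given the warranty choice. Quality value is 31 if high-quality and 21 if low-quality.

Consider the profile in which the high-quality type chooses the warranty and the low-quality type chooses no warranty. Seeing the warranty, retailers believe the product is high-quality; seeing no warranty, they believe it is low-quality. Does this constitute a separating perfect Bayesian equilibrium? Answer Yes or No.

Under these beliefs, the warranty earns price 31 and no warranty earns price 21.
high-quality: the warranty nets 31 − 6 = 25; no warranty nets 21. high-quality prefers the warranty.
low-quality: the warranty nets 31 − 7 = 24; no warranty nets 21. low-quality would deviate to the warranty.
low-quality has a profitable deviation, so the profile is not an equilibrium.

No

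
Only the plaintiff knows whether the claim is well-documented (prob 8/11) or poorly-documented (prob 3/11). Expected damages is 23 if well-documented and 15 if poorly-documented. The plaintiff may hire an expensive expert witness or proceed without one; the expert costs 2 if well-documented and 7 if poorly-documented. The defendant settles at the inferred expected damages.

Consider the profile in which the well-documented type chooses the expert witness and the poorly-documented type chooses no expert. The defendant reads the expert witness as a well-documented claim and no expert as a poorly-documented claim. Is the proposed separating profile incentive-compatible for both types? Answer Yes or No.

No

Under these beliefs, the expert witness earns settlement 23 and no expert earns settlement 15.
well-documented: the expert witness nets 23 − 2 = 21; no expert nets 15. well-documented prefers the expert witness.
poorly-documented: the expert witness nets 23 − 7 = 16; no expert nets 15. poorly-documented would deviate to the expert witness.
poorly-documented has a profitable deviation, so the profile is not an equilibrium.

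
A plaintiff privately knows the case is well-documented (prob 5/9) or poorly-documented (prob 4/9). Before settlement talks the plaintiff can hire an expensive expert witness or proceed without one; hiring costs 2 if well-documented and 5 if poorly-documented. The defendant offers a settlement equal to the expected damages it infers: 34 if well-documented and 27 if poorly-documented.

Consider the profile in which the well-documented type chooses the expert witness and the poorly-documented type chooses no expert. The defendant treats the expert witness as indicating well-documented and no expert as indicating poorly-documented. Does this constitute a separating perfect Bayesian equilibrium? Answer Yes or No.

Under these beliefs, the expert witness earns settlement 34 and no expert earns settlement 27.
well-documented: the expert witness nets 34 − 2 = 32; no expert nets 27. well-documented prefers the expert witness.
poorly-documented: the expert witness nets 34 − 5 = 29; no expert nets 27. poorly-documented would deviate to the expert witness.
poorly-documented has a profitable deviation, so the profile is not an equilibrium.

No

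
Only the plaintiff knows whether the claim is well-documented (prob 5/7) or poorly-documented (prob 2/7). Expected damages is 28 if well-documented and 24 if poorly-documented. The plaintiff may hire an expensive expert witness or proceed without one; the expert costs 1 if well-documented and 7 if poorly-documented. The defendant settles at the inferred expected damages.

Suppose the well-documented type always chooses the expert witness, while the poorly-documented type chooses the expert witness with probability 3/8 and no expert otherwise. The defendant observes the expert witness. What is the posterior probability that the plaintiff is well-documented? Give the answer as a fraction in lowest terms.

P(the expert witness) = (5/7)·1 + (2/7)·(3/8) = 23/28.
By Bayes' rule, P(well-documented | the expert witness) = (5/7) / (23/28) = 20/23.

20/23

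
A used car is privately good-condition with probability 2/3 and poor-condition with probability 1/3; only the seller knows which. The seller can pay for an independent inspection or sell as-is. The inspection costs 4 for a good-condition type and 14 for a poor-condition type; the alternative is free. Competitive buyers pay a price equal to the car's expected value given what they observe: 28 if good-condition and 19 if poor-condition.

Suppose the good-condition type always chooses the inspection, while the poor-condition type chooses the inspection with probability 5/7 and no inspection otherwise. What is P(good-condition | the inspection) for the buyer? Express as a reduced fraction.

P(the inspection) = (2/3)·1 + (1/3)·(5/7) = 19/21.
By Bayes' rule, P(good-condition | the inspection) = (2/3) / (19/21) = 14/19.

14/19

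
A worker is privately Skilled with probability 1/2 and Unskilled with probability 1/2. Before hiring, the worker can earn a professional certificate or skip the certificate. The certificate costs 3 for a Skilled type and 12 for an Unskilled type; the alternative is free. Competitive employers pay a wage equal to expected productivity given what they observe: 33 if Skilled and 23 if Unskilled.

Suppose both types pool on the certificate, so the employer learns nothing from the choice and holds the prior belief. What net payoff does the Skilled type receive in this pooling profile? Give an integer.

25

Pooled wage = 1/2·33 + 1/2·23 = 28.
Skilled pays cost 3 for the certificate, so net payoff = 28 − 3 = 25.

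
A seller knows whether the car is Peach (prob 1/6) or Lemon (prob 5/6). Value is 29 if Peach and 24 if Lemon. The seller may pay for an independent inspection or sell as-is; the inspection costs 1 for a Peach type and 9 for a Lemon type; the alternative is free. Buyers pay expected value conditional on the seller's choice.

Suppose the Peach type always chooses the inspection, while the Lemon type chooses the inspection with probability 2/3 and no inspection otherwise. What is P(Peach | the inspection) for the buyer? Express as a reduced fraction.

3/13

P(the inspection) = (1/6)·1 + (5/6)·(2/3) = 13/18.
By Bayes' rule, P(Peach | the inspection) = (1/6) / (13/18) = 3/13.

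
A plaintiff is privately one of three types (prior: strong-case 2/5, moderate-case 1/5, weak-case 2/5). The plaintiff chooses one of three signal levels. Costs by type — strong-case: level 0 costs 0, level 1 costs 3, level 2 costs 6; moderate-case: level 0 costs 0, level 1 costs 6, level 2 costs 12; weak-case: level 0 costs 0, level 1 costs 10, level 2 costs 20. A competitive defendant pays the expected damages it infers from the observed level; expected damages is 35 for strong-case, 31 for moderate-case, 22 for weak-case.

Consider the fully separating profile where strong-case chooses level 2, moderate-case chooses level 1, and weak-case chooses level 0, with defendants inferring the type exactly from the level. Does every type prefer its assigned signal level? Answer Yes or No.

Separating settlements: level 2 → 35, level 1 → 31, level 0 → 22.
strong-case (assigned level 2): level 0: 22 − 0 = 22; level 1: 31 − 3 = 28; level 2: 35 − 6 = 29. strong-case stays.
moderate-case (assigned level 1): level 0: 22 − 0 = 22; level 1: 31 − 6 = 25; level 2: 35 − 12 = 23. moderate-case stays.
weak-case (assigned level 0): level 0: 22 − 0 = 22; level 1: 31 − 10 = 21; level 2: 35 − 20 = 15. weak-case stays.
Every type prefers its assigned level; separation holds.

Yes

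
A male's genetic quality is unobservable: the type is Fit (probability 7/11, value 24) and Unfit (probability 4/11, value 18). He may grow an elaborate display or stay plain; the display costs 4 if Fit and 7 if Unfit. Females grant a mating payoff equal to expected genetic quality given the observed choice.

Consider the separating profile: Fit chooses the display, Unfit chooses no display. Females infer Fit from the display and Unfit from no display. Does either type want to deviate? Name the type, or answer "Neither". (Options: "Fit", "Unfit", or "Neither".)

The display pays 24; no display pays 18.
Fit: assigned the display, nets 24 − 4 = 20; deviating to no display nets 18.
Unfit: assigned no display, nets 18; deviating to the display nets 24 − 7 = 17.
Both types strictly prefer their assigned action; no profitable deviation.

Neither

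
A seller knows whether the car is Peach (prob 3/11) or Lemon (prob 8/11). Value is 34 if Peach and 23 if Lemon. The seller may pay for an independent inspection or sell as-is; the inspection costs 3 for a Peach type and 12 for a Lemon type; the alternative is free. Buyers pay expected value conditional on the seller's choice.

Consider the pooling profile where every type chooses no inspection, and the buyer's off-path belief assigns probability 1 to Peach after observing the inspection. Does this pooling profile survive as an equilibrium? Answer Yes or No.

No

On path, the buyer holds the prior and pays 3/11·34 + 8/11·23 = 26. Off path (the inspection), believing Peach, it pays 34.
Peach: no inspection nets 26; the inspection nets 34 − 3 = 31. Peach would deviate.
Lemon: no inspection nets 26; the inspection nets 34 − 12 = 22. Lemon stays.
A type deviates, so pooling fails.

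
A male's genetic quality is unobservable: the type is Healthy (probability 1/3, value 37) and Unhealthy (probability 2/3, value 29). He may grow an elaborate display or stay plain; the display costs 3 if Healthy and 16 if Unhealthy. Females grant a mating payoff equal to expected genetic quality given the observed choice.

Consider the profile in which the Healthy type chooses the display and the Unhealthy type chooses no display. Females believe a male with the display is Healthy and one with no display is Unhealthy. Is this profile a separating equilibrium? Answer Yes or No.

Under these beliefs, the display earns mating payoff 37 and no display earns mating payoff 29.
Healthy: the display nets 37 − 3 = 34; no display nets 29. Healthy prefers the display.
Unhealthy: the display nets 37 − 16 = 21; no display nets 29. Unhealthy prefers no display.
Neither type deviates, so the separating profile is an equilibrium.

Yes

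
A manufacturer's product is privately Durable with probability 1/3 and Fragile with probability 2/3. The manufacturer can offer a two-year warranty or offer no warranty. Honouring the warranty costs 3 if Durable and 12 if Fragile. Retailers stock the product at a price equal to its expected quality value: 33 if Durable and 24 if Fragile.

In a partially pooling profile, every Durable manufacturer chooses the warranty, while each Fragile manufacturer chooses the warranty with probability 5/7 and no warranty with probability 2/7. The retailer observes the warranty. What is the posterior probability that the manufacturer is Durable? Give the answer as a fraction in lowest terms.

7/17

P(the warranty) = (1/3)·1 + (2/3)·(5/7) = 17/21.
By Bayes' rule, P(Durable | the warranty) = (1/3) / (17/21) = 7/17.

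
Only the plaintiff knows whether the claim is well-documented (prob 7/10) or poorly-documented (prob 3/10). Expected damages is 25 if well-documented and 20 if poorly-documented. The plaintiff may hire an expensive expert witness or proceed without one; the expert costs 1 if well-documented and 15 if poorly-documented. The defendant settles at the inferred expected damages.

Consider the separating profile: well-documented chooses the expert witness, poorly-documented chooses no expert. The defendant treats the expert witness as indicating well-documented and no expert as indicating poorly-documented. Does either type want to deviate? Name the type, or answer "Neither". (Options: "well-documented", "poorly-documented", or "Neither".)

The expert witness pays 25; no expert pays 20.
well-documented: assigned the expert witness, nets 25 − 1 = 24; deviating to no expert nets 20.
poorly-documented: assigned no expert, nets 20; deviating to the expert witness nets 25 − 15 = 10.
Both types strictly prefer their assigned action; no profitable deviation.

Neither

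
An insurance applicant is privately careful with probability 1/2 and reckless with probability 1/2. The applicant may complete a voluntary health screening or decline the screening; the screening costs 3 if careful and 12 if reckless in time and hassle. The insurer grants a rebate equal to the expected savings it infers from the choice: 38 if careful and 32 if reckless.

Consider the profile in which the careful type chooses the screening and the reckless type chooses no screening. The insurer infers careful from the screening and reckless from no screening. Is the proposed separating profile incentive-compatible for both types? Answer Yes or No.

Under these beliefs, the screening earns rebate 38 and no screening earns rebate 32.
careful: the screening nets 38 − 3 = 35; no screening nets 32. careful prefers the screening.
reckless: the screening nets 38 − 12 = 26; no screening nets 32. reckless prefers no screening.
Neither type deviates, so the separating profile is an equilibrium.

Yes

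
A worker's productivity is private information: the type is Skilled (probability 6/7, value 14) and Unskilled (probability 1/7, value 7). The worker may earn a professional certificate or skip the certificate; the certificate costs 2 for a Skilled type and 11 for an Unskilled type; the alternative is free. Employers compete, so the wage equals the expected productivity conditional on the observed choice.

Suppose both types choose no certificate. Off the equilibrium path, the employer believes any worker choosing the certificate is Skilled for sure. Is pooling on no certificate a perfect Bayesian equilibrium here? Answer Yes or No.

On path, the employer holds the prior and pays 6/7·14 + 1/7·7 = 13. Off path (the certificate), believing Skilled, it pays 14.
Skilled: no certificate nets 13; the certificate nets 14 − 2 = 12. Skilled stays.
Unskilled: no certificate nets 13; the certificate nets 14 − 11 = 3. Unskilled stays.
No type deviates, so pooling is sustained.

Yes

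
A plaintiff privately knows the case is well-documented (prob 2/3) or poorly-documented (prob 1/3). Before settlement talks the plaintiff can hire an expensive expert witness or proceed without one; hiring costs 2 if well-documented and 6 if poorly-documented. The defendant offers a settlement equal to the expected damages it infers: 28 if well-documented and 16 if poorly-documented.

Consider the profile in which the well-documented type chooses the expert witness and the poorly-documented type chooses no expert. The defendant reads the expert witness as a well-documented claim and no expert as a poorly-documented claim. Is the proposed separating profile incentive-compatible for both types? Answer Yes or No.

Under these beliefs, the expert witness earns settlement 28 and no expert earns settlement 16.
well-documented: the expert witness nets 28 − 2 = 26; no expert nets 16. well-documented prefers the expert witness.
poorly-documented: the expert witness nets 28 − 6 = 22; no expert nets 16. poorly-documented would deviate to the expert witness.
poorly-documented has a profitable deviation, so the profile is not an equilibrium.

No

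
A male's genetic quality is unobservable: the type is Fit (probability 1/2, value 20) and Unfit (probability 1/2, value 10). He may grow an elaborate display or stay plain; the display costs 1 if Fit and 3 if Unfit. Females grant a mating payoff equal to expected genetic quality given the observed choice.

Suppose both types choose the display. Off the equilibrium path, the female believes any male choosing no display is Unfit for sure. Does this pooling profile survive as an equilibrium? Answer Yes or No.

On path, the female holds the prior and pays 1/2·20 + 1/2·10 = 15. Off path (no display), believing Unfit, it pays 10.
Fit: the display nets 15 − 1 = 14; no display nets 10. Fit stays.
Unfit: the display nets 15 − 3 = 12; no display nets 10. Unfit stays.
No type deviates, so pooling is sustained.

Yes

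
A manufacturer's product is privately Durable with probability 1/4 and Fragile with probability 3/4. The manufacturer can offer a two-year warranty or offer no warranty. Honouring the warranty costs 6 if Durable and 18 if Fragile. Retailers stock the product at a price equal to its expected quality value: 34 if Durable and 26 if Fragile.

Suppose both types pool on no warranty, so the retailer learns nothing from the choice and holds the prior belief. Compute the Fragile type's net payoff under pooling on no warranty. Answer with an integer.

Pooled price = 1/4·34 + 3/4·26 = 28.
Fragile pays no cost for no warranty, so net payoff = 28.

28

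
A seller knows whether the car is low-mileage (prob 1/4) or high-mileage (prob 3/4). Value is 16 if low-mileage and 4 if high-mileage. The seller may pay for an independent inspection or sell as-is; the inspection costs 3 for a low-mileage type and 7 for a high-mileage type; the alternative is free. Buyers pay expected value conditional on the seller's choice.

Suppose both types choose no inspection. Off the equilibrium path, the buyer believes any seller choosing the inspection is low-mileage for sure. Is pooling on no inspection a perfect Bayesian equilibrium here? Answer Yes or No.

On path, the buyer holds the prior and pays 1/4·16 + 3/4·4 = 7. Off path (the inspection), believing low-mileage, it pays 16.
low-mileage: no inspection nets 7; the inspection nets 16 − 3 = 13. low-mileage would deviate.
high-mileage: no inspection nets 7; the inspection nets 16 − 7 = 9. high-mileage would deviate.
A type deviates, so pooling fails.

No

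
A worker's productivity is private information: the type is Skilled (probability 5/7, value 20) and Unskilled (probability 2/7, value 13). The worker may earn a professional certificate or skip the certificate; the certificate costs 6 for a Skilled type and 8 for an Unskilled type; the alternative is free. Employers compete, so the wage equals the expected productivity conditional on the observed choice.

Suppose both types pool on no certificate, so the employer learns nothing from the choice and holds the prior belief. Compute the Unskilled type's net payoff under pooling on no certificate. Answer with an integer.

18

Pooled wage = 5/7·20 + 2/7·13 = 18.
Unskilled pays no cost for no certificate, so net payoff = 18.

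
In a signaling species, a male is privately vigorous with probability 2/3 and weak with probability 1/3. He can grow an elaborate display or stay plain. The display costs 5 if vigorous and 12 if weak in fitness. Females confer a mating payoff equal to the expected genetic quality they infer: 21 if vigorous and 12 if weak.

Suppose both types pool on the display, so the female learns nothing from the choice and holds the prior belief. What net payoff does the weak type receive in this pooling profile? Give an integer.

Pooled mating payoff = 2/3·21 + 1/3·12 = 18.
weak pays cost 12 for the display, so net payoff = 18 − 12 = 6.

6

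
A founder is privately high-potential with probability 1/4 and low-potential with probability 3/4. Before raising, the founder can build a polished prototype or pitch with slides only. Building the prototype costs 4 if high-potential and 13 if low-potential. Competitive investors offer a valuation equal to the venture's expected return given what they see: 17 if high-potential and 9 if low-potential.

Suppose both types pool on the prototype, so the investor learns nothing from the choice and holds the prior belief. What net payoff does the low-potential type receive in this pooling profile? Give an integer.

Pooled valuation = 1/4·17 + 3/4·9 = 11.
low-potential pays cost 13 for the prototype, so net payoff = 11 − 13 = -2.

-2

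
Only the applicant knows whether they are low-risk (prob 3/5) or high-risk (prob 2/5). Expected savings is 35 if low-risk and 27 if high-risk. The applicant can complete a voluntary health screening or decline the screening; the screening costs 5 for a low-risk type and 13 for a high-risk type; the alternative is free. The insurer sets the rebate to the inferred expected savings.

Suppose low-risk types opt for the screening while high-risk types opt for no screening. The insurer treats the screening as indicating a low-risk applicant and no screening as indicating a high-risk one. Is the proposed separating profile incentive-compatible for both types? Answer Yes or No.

Under these beliefs, the screening earns rebate 35 and no screening earns rebate 27.
low-risk: the screening nets 35 − 5 = 30; no screening nets 27. low-risk prefers the screening.
high-risk: the screening nets 35 − 13 = 22; no screening nets 27. high-risk prefers no screening.
Neither type deviates, so the separating profile is an equilibrium.

Yes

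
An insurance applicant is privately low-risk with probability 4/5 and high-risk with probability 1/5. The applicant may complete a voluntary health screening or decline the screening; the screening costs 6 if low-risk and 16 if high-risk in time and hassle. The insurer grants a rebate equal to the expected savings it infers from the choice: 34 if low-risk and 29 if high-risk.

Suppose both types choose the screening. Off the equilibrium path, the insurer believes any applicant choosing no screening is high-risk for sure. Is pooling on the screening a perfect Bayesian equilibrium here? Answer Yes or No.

No

On path, the insurer holds the prior and pays 4/5·34 + 1/5·29 = 33. Off path (no screening), believing high-risk, it pays 29.
low-risk: the screening nets 33 − 6 = 27; no screening nets 29. low-risk would deviate.
high-risk: the screening nets 33 − 16 = 17; no screening nets 29. high-risk would deviate.
A type deviates, so pooling fails.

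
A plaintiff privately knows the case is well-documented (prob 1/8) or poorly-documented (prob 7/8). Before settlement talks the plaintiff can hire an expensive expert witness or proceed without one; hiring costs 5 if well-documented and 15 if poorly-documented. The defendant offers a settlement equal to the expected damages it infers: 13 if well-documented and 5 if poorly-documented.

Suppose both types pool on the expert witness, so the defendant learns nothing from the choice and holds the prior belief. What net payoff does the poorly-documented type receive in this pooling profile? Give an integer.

Pooled settlement = 1/8·13 + 7/8·5 = 6.
poorly-documented pays cost 15 for the expert witness, so net payoff = 6 − 15 = -9.

-9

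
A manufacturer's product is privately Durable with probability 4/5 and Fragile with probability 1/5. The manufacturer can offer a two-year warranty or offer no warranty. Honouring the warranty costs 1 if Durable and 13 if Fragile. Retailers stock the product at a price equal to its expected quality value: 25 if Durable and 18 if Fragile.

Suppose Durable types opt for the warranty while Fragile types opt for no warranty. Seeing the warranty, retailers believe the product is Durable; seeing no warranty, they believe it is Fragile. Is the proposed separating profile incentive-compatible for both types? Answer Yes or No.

Yes

Under these beliefs, the warranty earns price 25 and no warranty earns price 18.
Durable: the warranty nets 25 − 1 = 24; no warranty nets 18. Durable prefers the warranty.
Fragile: the warranty nets 25 − 13 = 12; no warranty nets 18. Fragile prefers no warranty.
Neither type deviates, so the separating profile is an equilibrium.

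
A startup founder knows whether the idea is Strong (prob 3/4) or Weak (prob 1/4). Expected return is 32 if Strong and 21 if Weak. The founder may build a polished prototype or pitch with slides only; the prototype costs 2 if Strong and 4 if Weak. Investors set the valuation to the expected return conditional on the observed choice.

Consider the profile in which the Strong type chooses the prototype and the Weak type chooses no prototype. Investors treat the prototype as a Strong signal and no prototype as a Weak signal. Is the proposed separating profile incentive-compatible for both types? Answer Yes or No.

No

Under these beliefs, the prototype earns valuation 32 and no prototype earns valuation 21.
Strong: the prototype nets 32 − 2 = 30; no prototype nets 21. Strong prefers the prototype.
Weak: the prototype nets 32 − 4 = 28; no prototype nets 21. Weak would deviate to the prototype.
Weak has a profitable deviation, so the profile is not an equilibrium.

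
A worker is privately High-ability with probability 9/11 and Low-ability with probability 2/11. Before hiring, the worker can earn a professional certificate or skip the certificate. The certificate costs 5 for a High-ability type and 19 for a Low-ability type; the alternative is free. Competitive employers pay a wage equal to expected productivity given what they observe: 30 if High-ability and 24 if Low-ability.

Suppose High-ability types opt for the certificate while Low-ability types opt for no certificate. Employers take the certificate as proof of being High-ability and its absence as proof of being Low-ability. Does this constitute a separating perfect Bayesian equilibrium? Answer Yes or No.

Under these beliefs, the certificate earns wage 30 and no certificate earns wage 24.
High-ability: the certificate nets 30 − 5 = 25; no certificate nets 24. High-ability prefers the certificate.
Low-ability: the certificate nets 30 − 19 = 11; no certificate nets 24. Low-ability prefers no certificate.
Neither type deviates, so the separating profile is an equilibrium.

Yes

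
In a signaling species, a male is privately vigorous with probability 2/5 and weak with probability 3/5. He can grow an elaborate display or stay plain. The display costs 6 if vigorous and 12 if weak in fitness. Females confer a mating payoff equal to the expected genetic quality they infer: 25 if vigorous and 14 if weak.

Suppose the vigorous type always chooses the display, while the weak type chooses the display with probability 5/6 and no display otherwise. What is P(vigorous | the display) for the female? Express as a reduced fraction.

P(the display) = (2/5)·1 + (3/5)·(5/6) = 9/10.
By Bayes' rule, P(vigorous | the display) = (2/5) / (9/10) = 4/9.

4/9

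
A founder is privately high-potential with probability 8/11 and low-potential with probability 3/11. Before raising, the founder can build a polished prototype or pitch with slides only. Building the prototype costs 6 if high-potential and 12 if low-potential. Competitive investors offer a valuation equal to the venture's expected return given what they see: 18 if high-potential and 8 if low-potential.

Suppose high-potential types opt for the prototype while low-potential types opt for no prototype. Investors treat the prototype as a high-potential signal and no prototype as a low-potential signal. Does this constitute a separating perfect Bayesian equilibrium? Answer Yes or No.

Under these beliefs, the prototype earns valuation 18 and no prototype earns valuation 8.
high-potential: the prototype nets 18 − 6 = 12; no prototype nets 8. high-potential prefers the prototype.
low-potential: the prototype nets 18 − 12 = 6; no prototype nets 8. low-potential prefers no prototype.
Neither type deviates, so the separating profile is an equilibrium.

Yes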